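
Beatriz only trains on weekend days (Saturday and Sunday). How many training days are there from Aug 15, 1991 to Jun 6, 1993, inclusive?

190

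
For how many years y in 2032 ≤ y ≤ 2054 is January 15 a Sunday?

4

Day of week of January 15 in each year:
2032: Thu, 2033: Sat, 2034: Sun ✓, 2035: Mon, 2036: Tue, 2037: Thu, 2038: Fri, 2039: Sat, 2040: Sun ✓, 2041: Tue, 2042: Wed, 2043: Thu, 2044: Fri, 2045: Sun ✓, 2046: Mon, 2047: Tue, 2048: Wed, 2049: Fri, 2050: Sat, 2051: Sun ✓, 2052: Mon, 2053: Wed, 2054: Thu
Sundays: 2034, 2040, 2045, 2051.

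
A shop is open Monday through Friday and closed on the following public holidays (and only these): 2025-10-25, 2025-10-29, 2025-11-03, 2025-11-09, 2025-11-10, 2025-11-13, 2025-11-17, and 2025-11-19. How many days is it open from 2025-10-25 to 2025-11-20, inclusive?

13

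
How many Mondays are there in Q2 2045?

13

2045-04-01 is a Saturday.
That's 91 days from start to end, counting both.
91 = 7 × 13, so the span is exactly 13 full weeks.
Each full week contributes one Monday: 13 so far.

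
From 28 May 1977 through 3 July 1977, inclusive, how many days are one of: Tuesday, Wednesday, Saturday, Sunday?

22

28 May 1977 is a Saturday.
That's 37 days from start to end, counting both.
37 = 7 × 5 + 2, so there are 5 full weeks plus 2 extra days.
Each full week contributes 4 days from the set (Tue, Wed, Sat, Sun): 5 × 4 = 20.
The 2 extra days are Sat, Sun — 2 of them qualify.
Total: 20 + 2 = 22.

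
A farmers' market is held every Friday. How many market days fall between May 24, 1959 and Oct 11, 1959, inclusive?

20 Fridays

May 24, 1959 is a Sunday.
That's 141 days from start to end, counting both.
141 = 7 × 20 + 1, so there are 20 full weeks plus 1 extra day.
Each full week contributes one Friday: 20 so far.
The 1 extra day is Sun — none qualify.
Total: 20 + 0 = 20.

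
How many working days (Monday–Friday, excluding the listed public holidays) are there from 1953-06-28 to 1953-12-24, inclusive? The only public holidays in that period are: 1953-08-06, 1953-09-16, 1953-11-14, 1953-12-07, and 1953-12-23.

1953-06-28 is a Sunday.
That's 180 days from start to end, counting both.
180 = 7 × 25 + 5, so there are 25 full weeks plus 5 extra days.
Each full week contributes 5 weekdays (Mon–Fri): 25 × 5 = 125.
The 5 extra days are Sunday, Monday, Tuesday, Wednesday, Thursday — 4 of them qualify.
Total: 125 + 4 = 129.
Holidays: 1953-08-06 (Thu); 1953-09-16 (Wed); 1953-11-14 (Sat); 1953-12-07 (Mon); 1953-12-23 (Wed).
4 of the 5 holidays fall on weekdays; the rest are weekends and were already excluded.
Business days: 129 − 4 = 125.

125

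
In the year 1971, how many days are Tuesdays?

1 January 1971 is a Friday.
The range spans 365 days (inclusive of both endpoints).
365 = 7 × 52 + 1, so there are 52 full weeks plus 1 extra day.
Each full week contributes one Tuesday: 52 so far.
The 1 extra day is Fri — none qualify.
Total: 52 + 0 = 52.

52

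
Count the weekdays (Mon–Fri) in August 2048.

21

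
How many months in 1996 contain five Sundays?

4

A month has five Sundays exactly when Sunday falls within its first (length − 28) days.
Jan: 31 days, starts Mon → 5 of Mon, Tue, Wed
Feb: 29 days, starts Thu → 5 of Thu
Mar: 31 days, starts Fri → 5 of Fri, Sat, Sun ✓
Apr: 30 days, starts Mon → 5 of Mon, Tue
May: 31 days, starts Wed → 5 of Wed, Thu, Fri
Jun: 30 days, starts Sat → 5 of Sat, Sun ✓
Jul: 31 days, starts Mon → 5 of Mon, Tue, Wed
Aug: 31 days, starts Thu → 5 of Thu, Fri, Sat
Sep: 30 days, starts Sun → 5 of Sun, Mon ✓
Oct: 31 days, starts Tue → 5 of Tue, Wed, Thu
Nov: 30 days, starts Fri → 5 of Fri, Sat
Dec: 31 days, starts Sun → 5 of Sun, Mon, Tue ✓
Months with five Sundays: Mar, Jun, Sep, Dec.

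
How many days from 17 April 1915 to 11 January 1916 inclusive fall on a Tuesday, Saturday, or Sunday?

17 April 1915 is a Saturday.
From 17 April 1915 to 11 January 1916 is 270 days inclusive.
270 = 7 × 38 + 4, so there are 38 full weeks plus 4 extra days.
Each full week contributes 3 days from the set (Tue, Sat, Sun): 38 × 3 = 114.
The 4 extra days are Sat, Sun, Mon, Tue — 3 of them qualify.
Total: 114 + 3 = 117.

117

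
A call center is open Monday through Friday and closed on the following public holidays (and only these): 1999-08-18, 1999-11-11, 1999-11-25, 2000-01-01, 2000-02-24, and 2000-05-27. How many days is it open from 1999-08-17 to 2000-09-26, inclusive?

287

1999-08-17 is a Tuesday.
From 1999-08-17 to 2000-09-26 is 407 days inclusive.
407 = 7 × 58 + 1, so there are 58 full weeks plus 1 extra day.
Each full week contributes 5 weekdays (Mon–Fri): 58 × 5 = 290.
The 1 extra day is Tue — 1 of them qualifies.
Total: 290 + 1 = 291.
Holidays: 1999-08-18 (Wed); 1999-11-11 (Thu); 1999-11-25 (Thu); 2000-01-01 (Sat); 2000-02-24 (Thu); 2000-05-27 (Sat).
4 of the 6 holidays fall on weekdays; the rest are weekends and were already excluded.
Business days: 291 − 4 = 287.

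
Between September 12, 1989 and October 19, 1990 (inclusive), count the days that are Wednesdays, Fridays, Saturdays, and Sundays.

230

September 12, 1989 is a Tuesday.
The range spans 403 days (inclusive of both endpoints).
403 = 7 × 57 + 4, so there are 57 full weeks plus 4 extra days.
Each full week contributes 4 days from the set (Wed, Fri, Sat, Sun): 57 × 4 = 228.
The 4 extra days are Tue, Wed, Thu, Fri — 2 of them qualify.
Total: 228 + 2 = 230.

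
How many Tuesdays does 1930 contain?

52

January 1, 1930 is a Wednesday.
The range spans 365 days (inclusive of both endpoints).
365 = 7 × 52 + 1, so there are 52 full weeks plus 1 extra day.
Each full week contributes one Tuesday: 52 so far.
The 1 extra day is Wed — none qualify.
Total: 52 + 0 = 52.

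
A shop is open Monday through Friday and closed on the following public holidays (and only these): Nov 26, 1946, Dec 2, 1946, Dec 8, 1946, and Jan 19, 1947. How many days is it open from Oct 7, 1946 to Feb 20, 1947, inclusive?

Oct 7, 1946 is a Monday.
From Oct 7, 1946 to Feb 20, 1947 is 137 days inclusive.
137 = 7 × 19 + 4, so there are 19 full weeks plus 4 extra days.
Each full week contributes 5 weekdays (Mon–Fri): 19 × 5 = 95.
The 4 extra days are Mon, Tue, Wed, Thu — 4 of them qualify.
Total: 95 + 4 = 99.
Holidays: Nov 26, 1946 (Tue); Dec 2, 1946 (Mon); Dec 8, 1946 (Sun); Jan 19, 1947 (Sun).
2 of the 4 holidays fall on weekdays; the rest are weekends and were already excluded.
Business days: 99 − 2 = 97.

97 business days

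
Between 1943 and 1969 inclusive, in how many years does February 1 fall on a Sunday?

Day of week of February 1 in each year:
1943: Mon, 1944: Tue, 1945: Thu, 1946: Fri, 1947: Sat, 1948: Sun ✓, 1949: Tue, 1950: Wed, 1951: Thu, 1952: Fri, 1953: Sun ✓, 1954: Mon, 1955: Tue, 1956: Wed, 1957: Fri, 1958: Sat, 1959: Sun ✓, 1960: Mon, 1961: Wed, 1962: Thu, 1963: Fri, 1964: Sat, 1965: Mon, 1966: Tue, 1967: Wed, 1968: Thu, 1969: Sat
Sundays: 1948, 1953, 1959.

3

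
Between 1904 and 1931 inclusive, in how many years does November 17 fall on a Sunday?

4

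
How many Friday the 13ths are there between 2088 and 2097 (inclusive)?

18

Friday-the-13ths by year:
2088: Feb, Aug
2089: May
2090: Jan, Oct
2091: Apr, Jul
2092: Jun
2093: Feb, Mar, Nov
2094: Aug
2095: May
2096: Jan, Apr, Jul
2097: Sep, Dec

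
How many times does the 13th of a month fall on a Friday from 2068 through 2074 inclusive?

Friday-the-13ths by year:
2068: Jan, Apr, Jul
2069: Sep, Dec
2070: Jun
2071: Feb, Mar, Nov
2072: May
2073: Jan, Oct
2074: Apr, Jul

14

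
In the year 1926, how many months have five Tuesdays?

A month has five Tuesdays exactly when Tuesday falls within its first (length − 28) days.
Jan: 31 days, starts Fri → 5 of Fri, Sat, Sun
Feb: 28 days, starts Mon → 5 of (none)
Mar: 31 days, starts Mon → 5 of Mon, Tue, Wed ✓
Apr: 30 days, starts Thu → 5 of Thu, Fri
May: 31 days, starts Sat → 5 of Sat, Sun, Mon
Jun: 30 days, starts Tue → 5 of Tue, Wed ✓
Jul: 31 days, starts Thu → 5 of Thu, Fri, Sat
Aug: 31 days, starts Sun → 5 of Sun, Mon, Tue ✓
Sep: 30 days, starts Wed → 5 of Wed, Thu
Oct: 31 days, starts Fri → 5 of Fri, Sat, Sun
Nov: 30 days, starts Mon → 5 of Mon, Tue ✓
Dec: 31 days, starts Wed → 5 of Wed, Thu, Fri
Months with five Tuesdays: Mar, Jun, Aug, Nov.

4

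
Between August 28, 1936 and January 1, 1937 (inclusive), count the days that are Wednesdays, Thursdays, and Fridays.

August 28, 1936 is a Friday.
The range spans 127 days (inclusive of both endpoints).
127 = 7 × 18 + 1, so there are 18 full weeks plus 1 extra day.
Each full week contributes 3 days from the set (Wed, Thu, Fri): 18 × 3 = 54.
The 1 extra day is Friday — 1 of them qualifies.
Total: 54 + 1 = 55.

55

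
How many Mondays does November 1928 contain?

November 1, 1928 is a Thursday.
From November 1, 1928 to November 30, 1928 is 30 days inclusive.
30 = 7 × 4 + 2, so there are 4 full weeks plus 2 extra days.
Each full week contributes one Monday: 4 so far.
The 2 extra days are Thu, Fri — none qualify.
Total: 4 + 0 = 4.

4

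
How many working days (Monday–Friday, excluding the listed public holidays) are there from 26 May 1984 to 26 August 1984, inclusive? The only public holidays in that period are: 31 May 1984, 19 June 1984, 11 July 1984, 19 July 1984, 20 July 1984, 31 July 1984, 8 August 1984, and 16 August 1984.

57

26 May 1984 is a Saturday.
From 26 May 1984 to 26 August 1984 is 93 days inclusive.
93 = 7 × 13 + 2, so there are 13 full weeks plus 2 extra days.
Each full week contributes 5 weekdays (Mon–Fri): 13 × 5 = 65.
The 2 extra days are Sat, Sun — none qualify.
Total: 65 + 0 = 65.
Holidays: 31 May 1984 (Thu); 19 June 1984 (Tue); 11 July 1984 (Wed); 19 July 1984 (Thu); 20 July 1984 (Fri); 31 July 1984 (Tue); 8 August 1984 (Wed); 16 August 1984 (Thu).
All 8 holidays fall on weekdays, so subtract 8.
Business days: 65 − 8 = 57.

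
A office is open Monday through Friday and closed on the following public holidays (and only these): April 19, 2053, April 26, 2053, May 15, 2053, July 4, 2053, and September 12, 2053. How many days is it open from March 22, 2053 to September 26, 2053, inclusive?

132 working days

March 22, 2053 is a Saturday.
That's 189 days from start to end, counting both.
189 = 7 × 27, so the span is exactly 27 full weeks.
Each full week contributes 5 weekdays (Mon–Fri): 27 × 5 = 135.
Holidays: April 19, 2053 (Sat); April 26, 2053 (Sat); May 15, 2053 (Thu); July 4, 2053 (Fri); September 12, 2053 (Fri).
3 of the 5 holidays fall on weekdays; the rest are weekends and were already excluded.
Business days: 135 − 3 = 132.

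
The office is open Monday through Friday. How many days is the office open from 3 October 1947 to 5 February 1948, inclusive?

3 October 1947 is a Friday.
From 3 October 1947 to 5 February 1948 is 126 days inclusive.
126 = 7 × 18, so the span is exactly 18 full weeks.
Each full week contributes 5 weekdays (Mon–Fri): 18 × 5 = 90.

90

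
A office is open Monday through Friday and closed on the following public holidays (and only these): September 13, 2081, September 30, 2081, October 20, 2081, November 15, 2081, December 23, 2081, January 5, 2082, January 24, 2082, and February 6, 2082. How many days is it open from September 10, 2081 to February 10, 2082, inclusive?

September 10, 2081 is a Wednesday.
That's 154 days from start to end, counting both.
154 = 7 × 22, so the span is exactly 22 full weeks.
Each full week contributes 5 weekdays (Mon–Fri): 22 × 5 = 110.
Total: 110.
Holidays: September 13, 2081 (Sat); September 30, 2081 (Tue); October 20, 2081 (Mon); November 15, 2081 (Sat); December 23, 2081 (Tue); January 5, 2082 (Mon); January 24, 2082 (Sat); February 6, 2082 (Fri).
5 of the 8 holidays fall on weekdays; the rest are weekends and were already excluded.
Business days: 110 − 5 = 105.

105 business days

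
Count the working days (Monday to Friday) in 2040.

2040-01-01 is a Sunday.
From 2040-01-01 to 2040-12-31 is 366 days inclusive.
366 = 7 × 52 + 2, so there are 52 full weeks plus 2 extra days.
Each full week contributes 5 weekdays (Mon–Fri): 52 × 5 = 260.
The 2 extra days are Sunday, Monday — 1 of them qualifies.
Total: 260 + 1 = 261.

261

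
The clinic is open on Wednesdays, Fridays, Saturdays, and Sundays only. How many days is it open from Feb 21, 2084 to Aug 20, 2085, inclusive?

312

Feb 21, 2084 is a Monday.
That's 547 days from start to end, counting both.
547 = 7 × 78 + 1, so there are 78 full weeks plus 1 extra day.
Each full week contributes 4 days from the set (Wed, Fri, Sat, Sun): 78 × 4 = 312.
The 1 extra day is Monday — none qualify.
Total: 312 + 0 = 312.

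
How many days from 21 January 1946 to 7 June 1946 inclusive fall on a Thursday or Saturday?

39

21 January 1946 is a Monday.
That's 138 days from start to end, counting both.
138 = 7 × 19 + 5, so there are 19 full weeks plus 5 extra days.
Each full week contributes 2 days from the set (Thu, Sat): 19 × 2 = 38.
The 5 extra days are Monday, Tuesday, Wednesday, Thursday, Friday — 1 of them qualifies.
Total: 38 + 1 = 39.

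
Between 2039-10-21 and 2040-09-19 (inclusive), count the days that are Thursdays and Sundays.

2039-10-21 is a Friday.
The range spans 335 days (inclusive of both endpoints).
335 = 7 × 47 + 6, so there are 47 full weeks plus 6 extra days.
Each full week contributes 2 days from the set (Thu, Sun): 47 × 2 = 94.
The 6 extra days are Friday, Saturday, Sunday, Monday, Tuesday, Wednesday — 1 of them qualifies.
Total: 94 + 1 = 95.

95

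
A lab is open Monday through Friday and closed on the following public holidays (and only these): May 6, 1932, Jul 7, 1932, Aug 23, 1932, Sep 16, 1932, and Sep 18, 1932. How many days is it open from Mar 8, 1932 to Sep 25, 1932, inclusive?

140

Mar 8, 1932 is a Tuesday.
From Mar 8, 1932 to Sep 25, 1932 is 202 days inclusive.
202 = 7 × 28 + 6, so there are 28 full weeks plus 6 extra days.
Each full week contributes 5 weekdays (Mon–Fri): 28 × 5 = 140.
The 6 extra days are Tue, Wed, Thu, Fri, Sat, Sun — 4 of them qualify.
Total: 140 + 4 = 144.
Holidays: May 6, 1932 (Fri); Jul 7, 1932 (Thu); Aug 23, 1932 (Tue); Sep 16, 1932 (Fri); Sep 18, 1932 (Sun).
4 of the 5 holidays fall on weekdays; the rest are weekends and were already excluded.
Business days: 144 − 4 = 140.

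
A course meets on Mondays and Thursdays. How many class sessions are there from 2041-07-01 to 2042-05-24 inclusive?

2041-07-01 is a Monday.
The range spans 328 days (inclusive of both endpoints).
328 = 7 × 46 + 6, so there are 46 full weeks plus 6 extra days.
Each full week contributes 2 days from the set (Mon, Thu): 46 × 2 = 92.
The 6 extra days are Monday, Tuesday, Wednesday, Thursday, Friday, Saturday — 2 of them qualify.
Total: 92 + 2 = 94.

94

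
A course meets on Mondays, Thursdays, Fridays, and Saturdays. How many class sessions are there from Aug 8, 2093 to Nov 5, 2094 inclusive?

260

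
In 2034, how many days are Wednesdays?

1 January 2034 is a Sunday.
The range spans 365 days (inclusive of both endpoints).
365 = 7 × 52 + 1, so there are 52 full weeks plus 1 extra day.
Each full week contributes one Wednesday: 52 so far.
The 1 extra day is Sun — none qualify.
Total: 52 + 0 = 52.

52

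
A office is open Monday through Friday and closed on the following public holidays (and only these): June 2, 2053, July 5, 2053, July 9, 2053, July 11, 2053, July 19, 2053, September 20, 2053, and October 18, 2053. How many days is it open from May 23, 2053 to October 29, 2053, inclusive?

111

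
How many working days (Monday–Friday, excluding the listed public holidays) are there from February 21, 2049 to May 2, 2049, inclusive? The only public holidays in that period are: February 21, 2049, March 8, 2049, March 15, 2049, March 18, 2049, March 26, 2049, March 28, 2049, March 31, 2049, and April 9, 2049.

44

February 21, 2049 is a Sunday.
That's 71 days from start to end, counting both.
71 = 7 × 10 + 1, so there are 10 full weeks plus 1 extra day.
Each full week contributes 5 weekdays (Mon–Fri): 10 × 5 = 50.
The 1 extra day is Sunday — none qualify.
Total: 50 + 0 = 50.
Holidays: February 21, 2049 (Sun); March 8, 2049 (Mon); March 15, 2049 (Mon); March 18, 2049 (Thu); March 26, 2049 (Fri); March 28, 2049 (Sun); March 31, 2049 (Wed); April 9, 2049 (Fri).
6 of the 8 holidays fall on weekdays; the rest are weekends and were already excluded.
Business days: 50 − 6 = 44.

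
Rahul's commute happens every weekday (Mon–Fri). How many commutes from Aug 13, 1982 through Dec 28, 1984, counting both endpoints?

Aug 13, 1982 is a Friday.
That's 869 days from start to end, counting both.
869 = 7 × 124 + 1, so there are 124 full weeks plus 1 extra day.
Each full week contributes 5 weekdays (Mon–Fri): 124 × 5 = 620.
The 1 extra day is Fri — 1 of them qualifies.
Total: 620 + 1 = 621.

621 weekdays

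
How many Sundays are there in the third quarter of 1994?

13

1 July 1994 is a Friday.
The range spans 92 days (inclusive of both endpoints).
92 = 7 × 13 + 1, so there are 13 full weeks plus 1 extra day.
Each full week contributes one Sunday: 13 so far.
The 1 extra day is Fri — none qualify.
Total: 13 + 0 = 13.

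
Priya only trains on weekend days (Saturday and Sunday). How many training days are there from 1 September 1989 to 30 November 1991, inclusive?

235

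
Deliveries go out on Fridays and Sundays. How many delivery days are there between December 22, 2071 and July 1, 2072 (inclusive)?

55

December 22, 2071 is a Tuesday.
The range spans 193 days (inclusive of both endpoints).
193 = 7 × 27 + 4, so there are 27 full weeks plus 4 extra days.
Each full week contributes 2 days from the set (Fri, Sun): 27 × 2 = 54.
The 4 extra days are Tuesday, Wednesday, Thursday, Friday — 1 of them qualifies.
Total: 54 + 1 = 55.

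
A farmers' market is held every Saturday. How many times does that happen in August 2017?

Aug 1, 2017 is a Tuesday.
From Aug 1, 2017 to Aug 31, 2017 is 31 days inclusive.
31 = 7 × 4 + 3, so there are 4 full weeks plus 3 extra days.
Each full week contributes one Saturday: 4 so far.
The 3 extra days are Tuesday, Wednesday, Thursday — none qualify.
Total: 4 + 0 = 4.

4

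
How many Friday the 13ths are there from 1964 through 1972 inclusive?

14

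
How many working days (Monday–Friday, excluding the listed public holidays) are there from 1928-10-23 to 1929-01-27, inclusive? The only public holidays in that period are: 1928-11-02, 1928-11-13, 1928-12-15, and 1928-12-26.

66

1928-10-23 is a Tuesday.
The range spans 97 days (inclusive of both endpoints).
97 = 7 × 13 + 6, so there are 13 full weeks plus 6 extra days.
Each full week contributes 5 weekdays (Mon–Fri): 13 × 5 = 65.
The 6 extra days are Tue, Wed, Thu, Fri, Sat, Sun — 4 of them qualify.
Total: 65 + 4 = 69.
Holidays: 1928-11-02 (Fri); 1928-11-13 (Tue); 1928-12-15 (Sat); 1928-12-26 (Wed).
3 of the 4 holidays fall on weekdays; the rest are weekends and were already excluded.
Business days: 69 − 3 = 66.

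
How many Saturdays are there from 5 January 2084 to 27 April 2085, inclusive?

5 January 2084 is a Wednesday.
From 5 January 2084 to 27 April 2085 is 479 days inclusive.
479 = 7 × 68 + 3, so there are 68 full weeks plus 3 extra days.
Each full week contributes one Saturday: 68 so far.
The 3 extra days are Wed, Thu, Fri — none qualify.
Total: 68 + 0 = 68.

68 Saturdays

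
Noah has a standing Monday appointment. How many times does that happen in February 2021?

4

1 February 2021 is a Monday.
The range spans 28 days (inclusive of both endpoints).
28 = 7 × 4, so the span is exactly 4 full weeks.
Each full week contributes one Monday: 4 so far.
Total: 4.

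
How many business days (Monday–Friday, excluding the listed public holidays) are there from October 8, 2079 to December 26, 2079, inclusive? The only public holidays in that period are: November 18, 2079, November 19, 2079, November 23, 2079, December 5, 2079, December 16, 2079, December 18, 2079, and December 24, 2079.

54

October 8, 2079 is a Sunday.
The range spans 80 days (inclusive of both endpoints).
80 = 7 × 11 + 3, so there are 11 full weeks plus 3 extra days.
Each full week contributes 5 weekdays (Mon–Fri): 11 × 5 = 55.
The 3 extra days are Sunday, Monday, Tuesday — 2 of them qualify.
Total: 55 + 2 = 57.
Holidays: November 18, 2079 (Sat); November 19, 2079 (Sun); November 23, 2079 (Thu); December 5, 2079 (Tue); December 16, 2079 (Sat); December 18, 2079 (Mon); December 24, 2079 (Sun).
3 of the 7 holidays fall on weekdays; the rest are weekends and were already excluded.
Business days: 57 − 3 = 54.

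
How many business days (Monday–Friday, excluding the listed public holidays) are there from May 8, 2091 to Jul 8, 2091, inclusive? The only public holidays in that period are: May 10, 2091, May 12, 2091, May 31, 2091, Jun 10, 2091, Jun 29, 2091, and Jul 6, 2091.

May 8, 2091 is a Tuesday.
From May 8, 2091 to Jul 8, 2091 is 62 days inclusive.
62 = 7 × 8 + 6, so there are 8 full weeks plus 6 extra days.
Each full week contributes 5 weekdays (Mon–Fri): 8 × 5 = 40.
The 6 extra days are Tuesday, Wednesday, Thursday, Friday, Saturday, Sunday — 4 of them qualify.
Total: 40 + 4 = 44.
Holidays: May 10, 2091 (Thu); May 12, 2091 (Sat); May 31, 2091 (Thu); Jun 10, 2091 (Sun); Jun 29, 2091 (Fri); Jul 6, 2091 (Fri).
4 of the 6 holidays fall on weekdays; the rest are weekends and were already excluded.
Business days: 44 − 4 = 40.

40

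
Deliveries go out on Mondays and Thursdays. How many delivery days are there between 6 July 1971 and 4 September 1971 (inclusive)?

6 July 1971 is a Tuesday.
From 6 July 1971 to 4 September 1971 is 61 days inclusive.
61 = 7 × 8 + 5, so there are 8 full weeks plus 5 extra days.
Each full week contributes 2 days from the set (Mon, Thu): 8 × 2 = 16.
The 5 extra days are Tuesday, Wednesday, Thursday, Friday, Saturday — 1 of them qualifies.
Total: 16 + 1 = 17.

17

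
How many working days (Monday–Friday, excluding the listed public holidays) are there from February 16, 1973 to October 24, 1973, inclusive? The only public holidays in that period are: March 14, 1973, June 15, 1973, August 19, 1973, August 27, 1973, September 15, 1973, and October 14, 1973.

February 16, 1973 is a Friday.
That's 251 days from start to end, counting both.
251 = 7 × 35 + 6, so there are 35 full weeks plus 6 extra days.
Each full week contributes 5 weekdays (Mon–Fri): 35 × 5 = 175.
The 6 extra days are Fri, Sat, Sun, Mon, Tue, Wed — 4 of them qualify.
Total: 175 + 4 = 179.
Holidays: March 14, 1973 (Wed); June 15, 1973 (Fri); August 19, 1973 (Sun); August 27, 1973 (Mon); September 15, 1973 (Sat); October 14, 1973 (Sun).
3 of the 6 holidays fall on weekdays; the rest are weekends and were already excluded.
Business days: 179 − 3 = 176.

176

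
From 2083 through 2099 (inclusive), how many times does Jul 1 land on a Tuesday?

Day of week of July 1 in each year:
2083: Thu, 2084: Sat, 2085: Sun, 2086: Mon, 2087: Tue ✓, 2088: Thu, 2089: Fri, 2090: Sat, 2091: Sun, 2092: Tue ✓, 2093: Wed, 2094: Thu, 2095: Fri, 2096: Sun, 2097: Mon, 2098: Tue ✓, 2099: Wed
Tuesdays: 2087, 2092, 2098.

3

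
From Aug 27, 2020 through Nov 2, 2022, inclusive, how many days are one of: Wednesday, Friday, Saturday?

342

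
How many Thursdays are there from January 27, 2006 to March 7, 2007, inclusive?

57

January 27, 2006 is a Friday.
That's 405 days from start to end, counting both.
405 = 7 × 57 + 6, so there are 57 full weeks plus 6 extra days.
Each full week contributes one Thursday: 57 so far.
The 6 extra days are Friday, Saturday, Sunday, Monday, Tuesday, Wednesday — none qualify.
Total: 57 + 0 = 57.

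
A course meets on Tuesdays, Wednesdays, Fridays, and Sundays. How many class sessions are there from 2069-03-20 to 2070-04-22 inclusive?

228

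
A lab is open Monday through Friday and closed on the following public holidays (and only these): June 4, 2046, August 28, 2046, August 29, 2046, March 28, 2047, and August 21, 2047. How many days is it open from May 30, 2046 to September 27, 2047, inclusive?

343 working days

May 30, 2046 is a Wednesday.
The range spans 486 days (inclusive of both endpoints).
486 = 7 × 69 + 3, so there are 69 full weeks plus 3 extra days.
Each full week contributes 5 weekdays (Mon–Fri): 69 × 5 = 345.
The 3 extra days are Wednesday, Thursday, Friday — 3 of them qualify.
Total: 345 + 3 = 348.
Holidays: June 4, 2046 (Mon); August 28, 2046 (Tue); August 29, 2046 (Wed); March 28, 2047 (Thu); August 21, 2047 (Wed).
All 5 holidays fall on weekdays, so subtract 5.
Business days: 348 − 5 = 343.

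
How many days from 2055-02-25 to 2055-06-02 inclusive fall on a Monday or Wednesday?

28

2055-02-25 is a Thursday.
From 2055-02-25 to 2055-06-02 is 98 days inclusive.
98 = 7 × 14, so the span is exactly 14 full weeks.
Each full week contributes 2 days from the set (Mon, Wed): 14 × 2 = 28.
Total: 28.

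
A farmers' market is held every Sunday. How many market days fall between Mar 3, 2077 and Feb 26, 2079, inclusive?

Mar 3, 2077 is a Wednesday.
That's 726 days from start to end, counting both.
726 = 7 × 103 + 5, so there are 103 full weeks plus 5 extra days.
Each full week contributes one Sunday: 103 so far.
The 5 extra days are Wed, Thu, Fri, Sat, Sun — 1 of them qualifies.
Total: 103 + 1 = 104.

104 Sundays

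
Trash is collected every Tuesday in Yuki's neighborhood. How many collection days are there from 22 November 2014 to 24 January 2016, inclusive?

61

22 November 2014 is a Saturday.
From 22 November 2014 to 24 January 2016 is 429 days inclusive.
429 = 7 × 61 + 2, so there are 61 full weeks plus 2 extra days.
Each full week contributes one Tuesday: 61 so far.
The 2 extra days are Saturday, Sunday — none qualify.
Total: 61 + 0 = 61.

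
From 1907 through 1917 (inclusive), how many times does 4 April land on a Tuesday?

Day of week of April 4 in each year:
1907: Thu, 1908: Sat, 1909: Sun, 1910: Mon, 1911: Tue ✓, 1912: Thu, 1913: Fri, 1914: Sat, 1915: Sun, 1916: Tue ✓, 1917: Wed
Tuesdays: 1911, 1916.

2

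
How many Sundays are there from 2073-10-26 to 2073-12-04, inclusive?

2073-10-26 is a Thursday.
The range spans 40 days (inclusive of both endpoints).
40 = 7 × 5 + 5, so there are 5 full weeks plus 5 extra days.
Each full week contributes one Sunday: 5 so far.
The 5 extra days are Thursday, Friday, Saturday, Sunday, Monday — 1 of them qualifies.
Total: 5 + 1 = 6.

6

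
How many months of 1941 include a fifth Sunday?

4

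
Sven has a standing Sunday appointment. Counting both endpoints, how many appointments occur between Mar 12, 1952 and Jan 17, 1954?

Mar 12, 1952 is a Wednesday.
From Mar 12, 1952 to Jan 17, 1954 is 677 days inclusive.
677 = 7 × 96 + 5, so there are 96 full weeks plus 5 extra days.
Each full week contributes one Sunday: 96 so far.
The 5 extra days are Wed, Thu, Fri, Sat, Sun — 1 of them qualifies.
Total: 96 + 1 = 97.

97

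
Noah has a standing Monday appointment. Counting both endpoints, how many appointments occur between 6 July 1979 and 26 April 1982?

147

6 July 1979 is a Friday.
From 6 July 1979 to 26 April 1982 is 1026 days inclusive.
1026 = 7 × 146 + 4, so there are 146 full weeks plus 4 extra days.
Each full week contributes one Monday: 146 so far.
The 4 extra days are Fri, Sat, Sun, Mon — 1 of them qualifies.
Total: 146 + 1 = 147.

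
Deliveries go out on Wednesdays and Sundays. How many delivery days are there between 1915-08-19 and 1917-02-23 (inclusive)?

158

1915-08-19 is a Thursday.
That's 555 days from start to end, counting both.
555 = 7 × 79 + 2, so there are 79 full weeks plus 2 extra days.
Each full week contributes 2 days from the set (Wed, Sun): 79 × 2 = 158.
The 2 extra days are Thursday, Friday — none qualify.
Total: 158 + 0 = 158.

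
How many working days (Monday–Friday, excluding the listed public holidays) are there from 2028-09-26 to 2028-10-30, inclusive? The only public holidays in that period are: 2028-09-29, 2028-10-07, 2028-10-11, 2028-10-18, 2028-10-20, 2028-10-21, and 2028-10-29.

21 working days

2028-09-26 is a Tuesday.
The range spans 35 days (inclusive of both endpoints).
35 = 7 × 5, so the span is exactly 5 full weeks.
Each full week contributes 5 weekdays (Mon–Fri): 5 × 5 = 25.
Total: 25.
Holidays: 2028-09-29 (Fri); 2028-10-07 (Sat); 2028-10-11 (Wed); 2028-10-18 (Wed); 2028-10-20 (Fri); 2028-10-21 (Sat); 2028-10-29 (Sun).
4 of the 7 holidays fall on weekdays; the rest are weekends and were already excluded.
Business days: 25 − 4 = 21.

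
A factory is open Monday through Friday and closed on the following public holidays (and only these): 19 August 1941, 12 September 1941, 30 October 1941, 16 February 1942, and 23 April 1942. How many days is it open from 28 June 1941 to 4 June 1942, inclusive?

239 business days

28 June 1941 is a Saturday.
The range spans 342 days (inclusive of both endpoints).
342 = 7 × 48 + 6, so there are 48 full weeks plus 6 extra days.
Each full week contributes 5 weekdays (Mon–Fri): 48 × 5 = 240.
The 6 extra days are Saturday, Sunday, Monday, Tuesday, Wednesday, Thursday — 4 of them qualify.
Total: 240 + 4 = 244.
Holidays: 19 August 1941 (Tue); 12 September 1941 (Fri); 30 October 1941 (Thu); 16 February 1942 (Mon); 23 April 1942 (Thu).
All 5 holidays fall on weekdays, so subtract 5.
Business days: 244 − 5 = 239.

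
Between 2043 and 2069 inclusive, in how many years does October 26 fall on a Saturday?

4

Day of week of October 26 in each year:
2043: Mon, 2044: Wed, 2045: Thu, 2046: Fri, 2047: Sat ✓, 2048: Mon, 2049: Tue, 2050: Wed, 2051: Thu, 2052: Sat ✓, 2053: Sun, 2054: Mon, 2055: Tue, 2056: Thu, 2057: Fri, 2058: Sat ✓, 2059: Sun, 2060: Tue, 2061: Wed, 2062: Thu, 2063: Fri, 2064: Sun, 2065: Mon, 2066: Tue, 2067: Wed, 2068: Fri, 2069: Sat ✓
Saturdays: 2047, 2052, 2058, 2069.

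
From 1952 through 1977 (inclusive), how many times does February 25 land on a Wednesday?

Day of week of February 25 in each year:
1952: Mon, 1953: Wed ✓, 1954: Thu, 1955: Fri, 1956: Sat, 1957: Mon, 1958: Tue, 1959: Wed ✓, 1960: Thu, 1961: Sat, 1962: Sun, 1963: Mon, 1964: Tue, 1965: Thu, 1966: Fri, 1967: Sat, 1968: Sun, 1969: Tue, 1970: Wed ✓, 1971: Thu, 1972: Fri, 1973: Sun, 1974: Mon, 1975: Tue, 1976: Wed ✓, 1977: Fri
Wednesdays: 1953, 1959, 1970, 1976.

4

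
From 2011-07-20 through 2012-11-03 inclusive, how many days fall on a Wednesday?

2011-07-20 is a Wednesday.
That's 473 days from start to end, counting both.
473 = 7 × 67 + 4, so there are 67 full weeks plus 4 extra days.
Each full week contributes one Wednesday: 67 so far.
The 4 extra days are Wednesday, Thursday, Friday, Saturday — 1 of them qualifies.
Total: 67 + 1 = 68.

68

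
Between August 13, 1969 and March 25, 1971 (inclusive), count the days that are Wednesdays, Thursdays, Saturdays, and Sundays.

August 13, 1969 is a Wednesday.
From August 13, 1969 to March 25, 1971 is 590 days inclusive.
590 = 7 × 84 + 2, so there are 84 full weeks plus 2 extra days.
Each full week contributes 4 days from the set (Wed, Thu, Sat, Sun): 84 × 4 = 336.
The 2 extra days are Wed, Thu — 2 of them qualify.
Total: 336 + 2 = 338.

338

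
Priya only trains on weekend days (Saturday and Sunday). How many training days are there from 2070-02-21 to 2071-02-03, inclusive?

2070-02-21 is a Friday.
The range spans 348 days (inclusive of both endpoints).
348 = 7 × 49 + 5, so there are 49 full weeks plus 5 extra days.
Each full week contributes 2 weekend days (Sat, Sun): 49 × 2 = 98.
The 5 extra days are Friday, Saturday, Sunday, Monday, Tuesday — 2 of them qualify.
Total: 98 + 2 = 100.

100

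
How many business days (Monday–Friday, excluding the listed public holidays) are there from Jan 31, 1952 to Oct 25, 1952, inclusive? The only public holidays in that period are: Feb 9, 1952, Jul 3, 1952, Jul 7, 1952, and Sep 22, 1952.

Jan 31, 1952 is a Thursday.
From Jan 31, 1952 to Oct 25, 1952 is 269 days inclusive.
269 = 7 × 38 + 3, so there are 38 full weeks plus 3 extra days.
Each full week contributes 5 weekdays (Mon–Fri): 38 × 5 = 190.
The 3 extra days are Thursday, Friday, Saturday — 2 of them qualify.
Total: 190 + 2 = 192.
Holidays: Feb 9, 1952 (Sat); Jul 3, 1952 (Thu); Jul 7, 1952 (Mon); Sep 22, 1952 (Mon).
3 of the 4 holidays fall on weekdays; the rest are weekends and were already excluded.
Business days: 192 − 3 = 189.

189 business days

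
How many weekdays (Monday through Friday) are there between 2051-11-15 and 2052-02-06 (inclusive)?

60 weekdays

2051-11-15 is a Wednesday.
That's 84 days from start to end, counting both.
84 = 7 × 12, so the span is exactly 12 full weeks.
Each full week contributes 5 weekdays (Mon–Fri): 12 × 5 = 60.
Total: 60.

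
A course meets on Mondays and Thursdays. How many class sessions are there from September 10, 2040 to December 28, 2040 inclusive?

32

September 10, 2040 is a Monday.
From September 10, 2040 to December 28, 2040 is 110 days inclusive.
110 = 7 × 15 + 5, so there are 15 full weeks plus 5 extra days.
Each full week contributes 2 days from the set (Mon, Thu): 15 × 2 = 30.
The 5 extra days are Monday, Tuesday, Wednesday, Thursday, Friday — 2 of them qualify.
Total: 30 + 2 = 32.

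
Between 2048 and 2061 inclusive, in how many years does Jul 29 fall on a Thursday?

Day of week of July 29 in each year:
2048: Wed, 2049: Thu ✓, 2050: Fri, 2051: Sat, 2052: Mon, 2053: Tue, 2054: Wed, 2055: Thu ✓, 2056: Sat, 2057: Sun, 2058: Mon, 2059: Tue, 2060: Thu ✓, 2061: Fri
Thursdays: 2049, 2055, 2060.

3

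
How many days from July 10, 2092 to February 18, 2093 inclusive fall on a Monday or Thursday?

64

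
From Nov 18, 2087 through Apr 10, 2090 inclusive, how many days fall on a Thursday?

125 Thursdays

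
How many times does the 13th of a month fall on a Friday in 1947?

The 13th falls on a Friday when the month's 13th has weekday Fri.
Jan 13 is Mon; Feb 13 is Thu; Mar 13 is Thu; Apr 13 is Sun; May 13 is Tue; Jun 13 is Fri ✓; Jul 13 is Sun; Aug 13 is Wed; Sep 13 is Sat; Oct 13 is Mon; Nov 13 is Thu; Dec 13 is Sat.
Friday the 13ths: Jun.

1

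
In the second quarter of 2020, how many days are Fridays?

13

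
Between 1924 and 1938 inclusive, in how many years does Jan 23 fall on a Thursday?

Day of week of January 23 in each year:
1924: Wed, 1925: Fri, 1926: Sat, 1927: Sun, 1928: Mon, 1929: Wed, 1930: Thu ✓, 1931: Fri, 1932: Sat, 1933: Mon, 1934: Tue, 1935: Wed, 1936: Thu ✓, 1937: Sat, 1938: Sun
Thursdays: 1930, 1936.

2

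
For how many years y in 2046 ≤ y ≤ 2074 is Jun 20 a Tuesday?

4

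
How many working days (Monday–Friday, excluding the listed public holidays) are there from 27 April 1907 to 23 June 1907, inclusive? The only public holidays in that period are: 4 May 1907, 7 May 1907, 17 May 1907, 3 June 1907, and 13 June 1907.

36

27 April 1907 is a Saturday.
That's 58 days from start to end, counting both.
58 = 7 × 8 + 2, so there are 8 full weeks plus 2 extra days.
Each full week contributes 5 weekdays (Mon–Fri): 8 × 5 = 40.
The 2 extra days are Saturday, Sunday — none qualify.
Total: 40 + 0 = 40.
Holidays: 4 May 1907 (Sat); 7 May 1907 (Tue); 17 May 1907 (Fri); 3 June 1907 (Mon); 13 June 1907 (Thu).
4 of the 5 holidays fall on weekdays; the rest are weekends and were already excluded.
Business days: 40 − 4 = 36.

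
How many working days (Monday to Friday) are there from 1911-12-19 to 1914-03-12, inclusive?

1911-12-19 is a Tuesday.
The range spans 815 days (inclusive of both endpoints).
815 = 7 × 116 + 3, so there are 116 full weeks plus 3 extra days.
Each full week contributes 5 weekdays (Mon–Fri): 116 × 5 = 580.
The 3 extra days are Tue, Wed, Thu — 3 of them qualify.
Total: 580 + 3 = 583.

583 weekdays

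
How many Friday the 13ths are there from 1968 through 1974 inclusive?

12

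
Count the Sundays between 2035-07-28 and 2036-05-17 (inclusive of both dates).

2035-07-28 is a Saturday.
From 2035-07-28 to 2036-05-17 is 295 days inclusive.
295 = 7 × 42 + 1, so there are 42 full weeks plus 1 extra day.
Each full week contributes one Sunday: 42 so far.
The 1 extra day is Saturday — none qualify.
Total: 42 + 0 = 42.

42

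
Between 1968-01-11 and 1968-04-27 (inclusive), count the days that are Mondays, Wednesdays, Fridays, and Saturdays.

62

1968-01-11 is a Thursday.
The range spans 108 days (inclusive of both endpoints).
108 = 7 × 15 + 3, so there are 15 full weeks plus 3 extra days.
Each full week contributes 4 days from the set (Mon, Wed, Fri, Sat): 15 × 4 = 60.
The 3 extra days are Thu, Fri, Sat — 2 of them qualify.
Total: 60 + 2 = 62.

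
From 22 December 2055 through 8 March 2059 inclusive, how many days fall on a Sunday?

167 Sundays

22 December 2055 is a Wednesday.
From 22 December 2055 to 8 March 2059 is 1173 days inclusive.
1173 = 7 × 167 + 4, so there are 167 full weeks plus 4 extra days.
Each full week contributes one Sunday: 167 so far.
The 4 extra days are Wednesday, Thursday, Friday, Saturday — none qualify.
Total: 167 + 0 = 167.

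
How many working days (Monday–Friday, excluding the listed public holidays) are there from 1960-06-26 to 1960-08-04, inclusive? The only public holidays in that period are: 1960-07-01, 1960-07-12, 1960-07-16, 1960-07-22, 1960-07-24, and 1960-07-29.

1960-06-26 is a Sunday.
That's 40 days from start to end, counting both.
40 = 7 × 5 + 5, so there are 5 full weeks plus 5 extra days.
Each full week contributes 5 weekdays (Mon–Fri): 5 × 5 = 25.
The 5 extra days are Sunday, Monday, Tuesday, Wednesday, Thursday — 4 of them qualify.
Total: 25 + 4 = 29.
Holidays: 1960-07-01 (Fri); 1960-07-12 (Tue); 1960-07-16 (Sat); 1960-07-22 (Fri); 1960-07-24 (Sun); 1960-07-29 (Fri).
4 of the 6 holidays fall on weekdays; the rest are weekends and were already excluded.
Business days: 29 − 4 = 25.

25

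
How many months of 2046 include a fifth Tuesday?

4

A month has five Tuesdays exactly when Tuesday falls within its first (length − 28) days.
Jan: 31 days, starts Mon → 5 of Mon, Tue, Wed ✓
Feb: 28 days, starts Thu → 5 of (none)
Mar: 31 days, starts Thu → 5 of Thu, Fri, Sat
Apr: 30 days, starts Sun → 5 of Sun, Mon
May: 31 days, starts Tue → 5 of Tue, Wed, Thu ✓
Jun: 30 days, starts Fri → 5 of Fri, Sat
Jul: 31 days, starts Sun → 5 of Sun, Mon, Tue ✓
Aug: 31 days, starts Wed → 5 of Wed, Thu, Fri
Sep: 30 days, starts Sat → 5 of Sat, Sun
Oct: 31 days, starts Mon → 5 of Mon, Tue, Wed ✓
Nov: 30 days, starts Thu → 5 of Thu, Fri
Dec: 31 days, starts Sat → 5 of Sat, Sun, Mon
Months with five Tuesdays: Jan, May, Jul, Oct.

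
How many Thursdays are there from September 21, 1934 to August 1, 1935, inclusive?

45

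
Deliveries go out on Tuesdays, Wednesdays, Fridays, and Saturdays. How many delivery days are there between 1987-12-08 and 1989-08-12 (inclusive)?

1987-12-08 is a Tuesday.
From 1987-12-08 to 1989-08-12 is 614 days inclusive.
614 = 7 × 87 + 5, so there are 87 full weeks plus 5 extra days.
Each full week contributes 4 days from the set (Tue, Wed, Fri, Sat): 87 × 4 = 348.
The 5 extra days are Tuesday, Wednesday, Thursday, Friday, Saturday — 4 of them qualify.
Total: 348 + 4 = 352.

352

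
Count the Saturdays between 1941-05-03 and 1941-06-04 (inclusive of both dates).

1941-05-03 is a Saturday.
That's 33 days from start to end, counting both.
33 = 7 × 4 + 5, so there are 4 full weeks plus 5 extra days.
Each full week contributes one Saturday: 4 so far.
The 5 extra days are Saturday, Sunday, Monday, Tuesday, Wednesday — 1 of them qualifies.
Total: 4 + 1 = 5.

5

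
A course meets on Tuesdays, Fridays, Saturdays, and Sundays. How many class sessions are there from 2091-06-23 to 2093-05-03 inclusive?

390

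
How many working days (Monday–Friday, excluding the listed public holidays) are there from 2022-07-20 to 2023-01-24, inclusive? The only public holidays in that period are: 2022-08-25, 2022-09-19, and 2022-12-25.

133 working days

2022-07-20 is a Wednesday.
From 2022-07-20 to 2023-01-24 is 189 days inclusive.
189 = 7 × 27, so the span is exactly 27 full weeks.
Each full week contributes 5 weekdays (Mon–Fri): 27 × 5 = 135.
Total: 135.
Holidays: 2022-08-25 (Thu); 2022-09-19 (Mon); 2022-12-25 (Sun).
2 of the 3 holidays fall on weekdays; the rest are weekends and were already excluded.
Business days: 135 − 2 = 133.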